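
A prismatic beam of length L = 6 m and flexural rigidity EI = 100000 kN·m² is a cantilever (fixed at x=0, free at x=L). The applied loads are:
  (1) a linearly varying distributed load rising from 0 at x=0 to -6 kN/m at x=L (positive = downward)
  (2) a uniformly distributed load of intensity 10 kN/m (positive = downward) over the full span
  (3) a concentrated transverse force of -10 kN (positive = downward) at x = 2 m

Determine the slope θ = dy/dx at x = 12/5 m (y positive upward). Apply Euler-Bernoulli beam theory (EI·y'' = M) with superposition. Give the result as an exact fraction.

Load 1 — triangular load w₀=-6 kN/m (0→w₀ over full span):
  θ_1 = (w₀Lx²/4-w₀L²x/3-w₀x⁴/(24L))/EI = ((-6)·6·(12/5)²/4-(-6)·6²·(12/5)/3-(-6)·(12/5)⁴/(24·6))/100000 = 4779/3906250 rad
Load 2 — uniform load w=10 kN/m over full span:
  θ_2 = -wx(x²-3Lx+3L²)/(6EI) = -10·(12/5)·((12/5)²-3·6·(12/5)+3·6²)/(6·100000) = -441/156250 rad
Load 3 — point force P=-10 kN at a=2 m (b=L-a=4):
  θ_3 = -Pa²/(2EI)  [x>a] = -(-10)·2²/(2·100000) = 1/5000 rad
Superposition: θ = Σ θ_i = -21859/15625000 rad ≈ -0.001399 rad

θ(12/5) = -21859/15625000 rad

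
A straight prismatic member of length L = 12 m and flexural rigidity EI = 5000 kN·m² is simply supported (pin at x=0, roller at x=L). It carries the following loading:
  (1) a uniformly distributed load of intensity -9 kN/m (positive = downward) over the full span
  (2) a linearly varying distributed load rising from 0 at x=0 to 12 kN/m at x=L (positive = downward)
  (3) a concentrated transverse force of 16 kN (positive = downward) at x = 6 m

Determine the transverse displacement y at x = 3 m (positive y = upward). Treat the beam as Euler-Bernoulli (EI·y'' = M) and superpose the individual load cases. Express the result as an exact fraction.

Load 1 — uniform load w=-9 kN/m over full span:
  y_1 = -wx(L³-2Lx²+x³)/(24EI) = -(-9)·3·(12³-2·12·3²+3³)/(24·5000) = 13851/40000 m
Load 2 — triangular load w₀=12 kN/m (0→w₀ over full span):
  y_2 = -w₀x(7L⁴-10L²x²+3x⁴)/(360LEI) = -12·3·(7·12⁴-10·12²·3²+3·3⁴)/(360·12·5000) = -8829/40000 m
Load 3 — point force P=16 kN at a=6 m (b=L-a=6):
  y_3 = -Pbx(L²-b²-x²)/(6LEI)  [x≤a] = -16·6·3·(12²-6²-3²)/(6·12·5000) = -99/1250 m
Superposition: y = Σ y_i = 927/20000 m ≈ 0.046350 m

y(3) = 927/20000 m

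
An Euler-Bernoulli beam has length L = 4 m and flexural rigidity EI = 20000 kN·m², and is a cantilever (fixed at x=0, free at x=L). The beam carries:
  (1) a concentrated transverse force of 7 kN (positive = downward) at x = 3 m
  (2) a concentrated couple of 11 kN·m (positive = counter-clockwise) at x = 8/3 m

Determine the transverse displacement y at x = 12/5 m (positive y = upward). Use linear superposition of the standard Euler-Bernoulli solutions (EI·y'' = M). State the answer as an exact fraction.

y(12/5) = -99/156250 m

Load 1 — point force P=7 kN at a=3 m (b=L-a=1):
  y_1 = -Px²(3a-x)/(6EI)  [x≤a] = -7·(12/5)²·(3·3-(12/5))/(6·20000) = -693/312500 m
Load 2 — applied couple M₀=11 kN·m at a=8/3 m (b=L-a=4/3):
  y_2 = M₀x²/(2EI)  [x≤a] = 11·(12/5)²/(2·20000) = 99/62500 m
Superposition: y = Σ y_i = -99/156250 m ≈ -0.000634 m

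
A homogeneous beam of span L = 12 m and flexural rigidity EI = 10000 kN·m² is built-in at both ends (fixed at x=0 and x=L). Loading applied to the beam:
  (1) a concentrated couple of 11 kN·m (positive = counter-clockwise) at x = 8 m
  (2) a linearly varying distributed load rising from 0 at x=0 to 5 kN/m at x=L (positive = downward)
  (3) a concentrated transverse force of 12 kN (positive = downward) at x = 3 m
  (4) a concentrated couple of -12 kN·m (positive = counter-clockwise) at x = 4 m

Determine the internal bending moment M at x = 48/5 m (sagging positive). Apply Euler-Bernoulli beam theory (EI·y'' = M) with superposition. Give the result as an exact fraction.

M(48/5) = -1507/300 kN·m

Load 1 — applied couple M₀=11 kN·m at a=8 m (b=L-a=4):
  M_1 = R_Ax - M_A - M₀  [x>a] with R_A=11/9, M_A=11/3 = (11/9)·(48/5) - (11/3) - 11 = -44/15 kN·m
Load 2 — triangular load w₀=5 kN/m (0→w₀ over full span):
  M_2 = 3w₀Lx/20 - w₀L²/30 - w₀x³/(6L) = 3·5·12·(48/5)/20 - 5·12²/30 - 5·(48/5)³/(6·12) = 24/25 kN·m
Load 3 — point force P=12 kN at a=3 m (b=L-a=9):
  M_3 = Pa²(a+3b)(L-x)/L³ - Pa²b/L²  [x>a] = 12·3²·(3+3·9)·(12-(48/5))/12³ - 12·3²·9/12² = -9/4 kN·m
Load 4 — applied couple M₀=-12 kN·m at a=4 m (b=L-a=8):
  M_4 = R_Ax - M_A - M₀  [x>a] with R_A=-4/3, M_A=0 = (-4/3)·(48/5) - 0 - (-12) = -4/5 kN·m
Superposition: M = Σ M_i = -1507/300 kN·m ≈ -5.023333 kN·m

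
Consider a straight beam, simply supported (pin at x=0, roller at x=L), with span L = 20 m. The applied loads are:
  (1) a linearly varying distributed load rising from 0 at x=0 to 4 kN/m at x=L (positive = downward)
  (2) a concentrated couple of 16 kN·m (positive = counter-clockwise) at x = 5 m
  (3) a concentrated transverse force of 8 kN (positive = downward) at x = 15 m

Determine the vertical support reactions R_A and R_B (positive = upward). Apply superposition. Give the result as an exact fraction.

Load 1 — triangular load w₀=4 kN/m (0→w₀ over full span):
  R_A = w₀L/6 = 4·20/6 = 40/3 kN
  R_B = w₀L/3 = 4·20/3 = 80/3 kN
Load 2 — applied couple M₀=16 kN·m at a=5 m (b=L-a=15):
  R_A = M₀/L = 16/20 = 4/5 kN
  R_B = -M₀/L = -16/20 = -4/5 kN
Load 3 — point force P=8 kN at a=15 m (b=L-a=5):
  R_A = Pb/L = 8·5/20 = 2 kN
  R_B = Pa/L = 8·15/20 = 6 kN
Superposition: R_A = 242/15 kN, R_B = 478/15 kN

R_A = 242/15 kN, R_B = 478/15 kN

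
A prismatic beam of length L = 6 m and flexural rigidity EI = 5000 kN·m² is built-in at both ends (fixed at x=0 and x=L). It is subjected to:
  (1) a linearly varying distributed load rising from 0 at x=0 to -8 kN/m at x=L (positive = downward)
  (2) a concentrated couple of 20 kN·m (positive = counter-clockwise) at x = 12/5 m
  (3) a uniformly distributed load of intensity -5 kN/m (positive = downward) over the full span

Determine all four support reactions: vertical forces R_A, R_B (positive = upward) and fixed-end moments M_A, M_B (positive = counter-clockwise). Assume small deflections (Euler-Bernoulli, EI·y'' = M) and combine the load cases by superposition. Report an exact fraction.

R_A = -87/5 kN, M_A = -111/5 kN·m, R_B = -183/5 kN, M_B = 179/5 kN·m

Load 1 — triangular load w₀=-8 kN/m (0→w₀ over full span):
  R_A = 3w₀L/20 = 3·(-8)·6/20 = -36/5 kN
  M_A = w₀L²/30 = (-8)·6²/30 = -48/5 kN·m
  R_B = 7w₀L/20 = 7·(-8)·6/20 = -84/5 kN
  M_B = -w₀L²/20 = -(-8)·6²/20 = 72/5 kN·m
Load 2 — applied couple M₀=20 kN·m at a=12/5 m (b=L-a=18/5):
  R_A = 6M₀ab/L³ = 6·20·(12/5)·(18/5)/6³ = 24/5 kN
  M_A = M₀b(2a-b)/L² = 20·(18/5)·(2·(12/5)-(18/5))/6² = 12/5 kN·m
  R_B = -6M₀ab/L³ = -6·20·(12/5)·(18/5)/6³ = -24/5 kN
  M_B = M₀a(2b-a)/L² = 20·(12/5)·(2·(18/5)-(12/5))/6² = 32/5 kN·m
Load 3 — uniform load w=-5 kN/m over full span:
  R_A = wL/2 = (-5)·6/2 = -15 kN
  M_A = wL²/12 = (-5)·6²/12 = -15 kN·m
  R_B = wL/2 = (-5)·6/2 = -15 kN
  M_B = -wL²/12 = -(-5)·6²/12 = 15 kN·m
Superposition: R_A = -87/5 kN, M_A = -111/5 kN·m, R_B = -183/5 kN, M_B = 179/5 kN·m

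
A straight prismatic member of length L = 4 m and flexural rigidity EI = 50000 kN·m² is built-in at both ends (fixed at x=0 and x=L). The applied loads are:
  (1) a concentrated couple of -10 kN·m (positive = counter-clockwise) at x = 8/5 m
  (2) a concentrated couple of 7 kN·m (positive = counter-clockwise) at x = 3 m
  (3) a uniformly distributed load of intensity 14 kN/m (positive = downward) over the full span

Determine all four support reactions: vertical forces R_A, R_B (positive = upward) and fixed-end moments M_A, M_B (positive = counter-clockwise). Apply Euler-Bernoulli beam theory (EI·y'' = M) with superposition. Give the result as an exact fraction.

R_A = 4219/160 kN, M_A = 4717/240 kN·m, R_B = 4741/160 kN, M_B = -5563/240 kN·m

Load 1 — applied couple M₀=-10 kN·m at a=8/5 m (b=L-a=12/5):
  R_A = 6M₀ab/L³ = 6·(-10)·(8/5)·(12/5)/4³ = -18/5 kN
  M_A = M₀b(2a-b)/L² = (-10)·(12/5)·(2·(8/5)-(12/5))/4² = -6/5 kN·m
  R_B = -6M₀ab/L³ = -6·(-10)·(8/5)·(12/5)/4³ = 18/5 kN
  M_B = M₀a(2b-a)/L² = (-10)·(8/5)·(2·(12/5)-(8/5))/4² = -16/5 kN·m
Load 2 — applied couple M₀=7 kN·m at a=3 m (b=L-a=1):
  R_A = 6M₀ab/L³ = 6·7·3·1/4³ = 63/32 kN
  M_A = M₀b(2a-b)/L² = 7·1·(2·3-1)/4² = 35/16 kN·m
  R_B = -6M₀ab/L³ = -6·7·3·1/4³ = -63/32 kN
  M_B = M₀a(2b-a)/L² = 7·3·(2·1-3)/4² = -21/16 kN·m
Load 3 — uniform load w=14 kN/m over full span:
  R_A = wL/2 = 14·4/2 = 28 kN
  M_A = wL²/12 = 14·4²/12 = 56/3 kN·m
  R_B = wL/2 = 14·4/2 = 28 kN
  M_B = -wL²/12 = -14·4²/12 = -56/3 kN·m
Superposition: R_A = 4219/160 kN, M_A = 4717/240 kN·m, R_B = 4741/160 kN, M_B = -5563/240 kN·m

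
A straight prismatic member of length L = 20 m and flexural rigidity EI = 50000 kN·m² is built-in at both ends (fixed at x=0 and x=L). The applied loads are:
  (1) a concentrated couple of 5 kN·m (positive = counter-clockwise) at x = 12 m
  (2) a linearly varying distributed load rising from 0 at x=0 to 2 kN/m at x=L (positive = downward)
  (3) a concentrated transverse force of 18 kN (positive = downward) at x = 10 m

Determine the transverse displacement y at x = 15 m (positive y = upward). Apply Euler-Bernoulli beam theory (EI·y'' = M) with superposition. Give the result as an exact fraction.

Load 1 — applied couple M₀=5 kN·m at a=12 m (b=L-a=8):
  y_1 = (R_Ax³/6 - M_Ax²/2 - M₀(x-a)²/2)/EI  [x>a] with R_A=9/25, M_A=8/5 = ((9/25)·15³/6 - (8/5)·15²/2 - 5·(15-12)²/2)/50000 = 0 m
Load 2 — triangular load w₀=2 kN/m (0→w₀ over full span):
  y_2 = -w₀x²(L-x)²(x+2L)/(120LEI) = -2·15²·(20-15)²·(15+2·20)/(120·20·50000) = -33/6400 m
Load 3 — point force P=18 kN at a=10 m (b=L-a=10):
  y_3 = -Pa²(L-x)²(3bL-(3b+a)(L-x))/(6L³EI)  [x>a] = -18·10²·(20-15)²·(3·10·20-(3·10+10)·(20-15))/(6·20³·50000) = -3/400 m
Superposition: y = Σ y_i = -81/6400 m ≈ -0.012656 m

y(15) = -81/6400 m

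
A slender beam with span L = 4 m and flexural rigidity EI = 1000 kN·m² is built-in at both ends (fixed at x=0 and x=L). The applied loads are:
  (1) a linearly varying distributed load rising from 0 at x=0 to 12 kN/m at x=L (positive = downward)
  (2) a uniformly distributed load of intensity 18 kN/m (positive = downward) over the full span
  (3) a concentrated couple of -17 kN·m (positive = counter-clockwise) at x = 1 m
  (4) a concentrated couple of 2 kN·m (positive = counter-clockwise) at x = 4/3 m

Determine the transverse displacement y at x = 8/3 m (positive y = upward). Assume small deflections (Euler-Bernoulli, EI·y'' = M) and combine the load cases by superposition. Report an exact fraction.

y(8/3) = -12439/810000 m

Load 1 — triangular load w₀=12 kN/m (0→w₀ over full span):
  y_1 = -w₀x²(L-x)²(x+2L)/(120LEI) = -12·(8/3)²·(4-(8/3))²·((8/3)+2·4)/(120·4·1000) = -512/151875 m
Load 2 — uniform load w=18 kN/m over full span:
  y_2 = -wx²(L-x)²/(24EI) = -18·(8/3)²·(4-(8/3))²/(24·1000) = -32/3375 m
Load 3 — applied couple M₀=-17 kN·m at a=1 m (b=L-a=3):
  y_3 = (R_Ax³/6 - M_Ax²/2 - M₀(x-a)²/2)/EI  [x>a] with R_A=-153/32, M_A=51/16 = ((-153/32)·(8/3)³/6 - (51/16)·(8/3)²/2 - (-17)·((8/3)-1)²/2)/1000 = -17/6000 m
Load 4 — applied couple M₀=2 kN·m at a=4/3 m (b=L-a=8/3):
  y_4 = (R_Ax³/6 - M_Ax²/2 - M₀(x-a)²/2)/EI  [x>a] with R_A=2/3, M_A=0 = ((2/3)·(8/3)³/6 - 0·(8/3)²/2 - 2·((8/3)-(4/3))²/2)/1000 = 2/6075 m
Superposition: y = Σ y_i = -12439/810000 m ≈ -0.015357 m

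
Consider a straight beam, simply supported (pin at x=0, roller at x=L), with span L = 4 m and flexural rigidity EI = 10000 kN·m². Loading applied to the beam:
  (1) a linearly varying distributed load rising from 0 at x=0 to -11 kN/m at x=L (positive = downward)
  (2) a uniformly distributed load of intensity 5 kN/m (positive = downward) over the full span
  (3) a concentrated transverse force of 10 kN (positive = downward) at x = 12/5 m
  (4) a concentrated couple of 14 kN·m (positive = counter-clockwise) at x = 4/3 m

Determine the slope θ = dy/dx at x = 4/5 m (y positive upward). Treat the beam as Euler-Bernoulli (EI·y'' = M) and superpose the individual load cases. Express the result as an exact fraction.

θ(4/5) = -307/1171875 rad

Load 1 — triangular load w₀=-11 kN/m (0→w₀ over full span):
  θ_1 = -w₀(7L⁴-30L²x²+15x⁴)/(360LEI) = -(-11)·(7·4⁴-30·4²·(4/5)²+15·(4/5)⁴)/(360·4·10000) = 4004/3515625 rad
Load 2 — uniform load w=5 kN/m over full span:
  θ_2 = -w(L³-6Lx²+4x³)/(24EI) = -5·(4³-6·4·(4/5)²+4·(4/5)³)/(24·10000) = -33/31250 rad
Load 3 — point force P=10 kN at a=12/5 m (b=L-a=8/5):
  θ_3 = -Pb(L²-b²-3x²)/(6LEI)  [x≤a] = -10·(8/5)·(4²-(8/5)²-3·(4/5)²)/(6·4·10000) = -12/15625 rad
Load 4 — applied couple M₀=14 kN·m at a=4/3 m (b=L-a=8/3):
  θ_4 = (M₀x²/(2L)+C₁)/EI  [x≤a] with C₁=M₀(3b²-L²)/(6L)=28/9 = (14·(4/5)²/(2·4)+(28/9))/10000 = 119/281250 rad
Superposition: θ = Σ θ_i = -307/1171875 rad ≈ -0.000262 rad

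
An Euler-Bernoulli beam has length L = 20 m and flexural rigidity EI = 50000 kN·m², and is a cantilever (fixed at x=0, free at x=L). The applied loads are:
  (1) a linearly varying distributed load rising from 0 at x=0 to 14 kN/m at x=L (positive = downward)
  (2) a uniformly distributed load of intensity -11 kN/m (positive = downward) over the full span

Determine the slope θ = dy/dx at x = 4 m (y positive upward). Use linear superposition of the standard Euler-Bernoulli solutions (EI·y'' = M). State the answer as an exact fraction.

Load 1 — triangular load w₀=14 kN/m (0→w₀ over full span):
  θ_1 = (w₀Lx²/4-w₀L²x/3-w₀x⁴/(24L))/EI = (14·20·4²/4-14·20²·4/3-14·4⁴/(24·20))/50000 = -5957/46875 rad
Load 2 — uniform load w=-11 kN/m over full span:
  θ_2 = -wx(x²-3Lx+3L²)/(6EI) = -(-11)·4·(4²-3·20·4+3·20²)/(6·50000) = 1342/9375 rad
Superposition: θ = Σ θ_i = 251/15625 rad ≈ 0.016064 rad

θ(4) = 251/15625 rad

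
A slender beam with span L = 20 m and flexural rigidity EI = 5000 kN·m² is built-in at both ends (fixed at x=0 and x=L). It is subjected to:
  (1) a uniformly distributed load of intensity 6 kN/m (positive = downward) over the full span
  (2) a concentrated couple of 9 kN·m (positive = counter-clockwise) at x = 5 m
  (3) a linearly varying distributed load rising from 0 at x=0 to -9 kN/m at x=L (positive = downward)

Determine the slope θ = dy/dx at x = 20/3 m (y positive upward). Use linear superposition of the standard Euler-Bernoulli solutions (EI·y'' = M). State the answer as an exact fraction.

θ(20/3) = -559/54000 rad

Load 1 — uniform load w=6 kN/m over full span:
  θ_1 = -wx(L-x)(L-2x)/(12EI) = -6·(20/3)·(20-(20/3))·(20-2·(20/3))/(12·5000) = -8/135 rad
Load 2 — applied couple M₀=9 kN·m at a=5 m (b=L-a=15):
  θ_2 = (R_Ax²/2 - M_Ax - M₀(x-a))/EI  [x>a] with R_A=81/160, M_A=-27/16 = ((81/160)·(20/3)²/2 - (-27/16)·(20/3) - 9·((20/3)-5))/5000 = 3/2000 rad
Load 3 — triangular load w₀=-9 kN/m (0→w₀ over full span):
  θ_3 = -w₀(2x(L-x)(L-2x)(x+2L)+x²(L-x)²)/(120LEI) = -(-9)·(2·(20/3)·(20-(20/3))·(20-2·(20/3))·((20/3)+2·20)+(20/3)²·(20-(20/3))²)/(120·20·5000) = 32/675 rad
Superposition: θ = Σ θ_i = -559/54000 rad ≈ -0.010352 rad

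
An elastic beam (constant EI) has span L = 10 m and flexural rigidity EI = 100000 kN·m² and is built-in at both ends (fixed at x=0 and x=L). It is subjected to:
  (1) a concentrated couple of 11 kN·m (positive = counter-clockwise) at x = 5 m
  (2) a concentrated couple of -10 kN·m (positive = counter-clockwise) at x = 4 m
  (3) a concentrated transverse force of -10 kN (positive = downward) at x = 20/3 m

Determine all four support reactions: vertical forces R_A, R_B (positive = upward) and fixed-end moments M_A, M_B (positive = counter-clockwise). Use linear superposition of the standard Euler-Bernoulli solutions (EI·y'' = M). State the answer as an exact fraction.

R_A = -6433/2700 kN, M_A = -3163/540 kN·m, R_B = -20567/2700 kN, M_B = 7757/540 kN·m

Load 1 — applied couple M₀=11 kN·m at a=5 m (b=L-a=5):
  R_A = 6M₀ab/L³ = 6·11·5·5/10³ = 33/20 kN
  M_A = M₀b(2a-b)/L² = 11·5·(2·5-5)/10² = 11/4 kN·m
  R_B = -6M₀ab/L³ = -6·11·5·5/10³ = -33/20 kN
  M_B = M₀a(2b-a)/L² = 11·5·(2·5-5)/10² = 11/4 kN·m
Load 2 — applied couple M₀=-10 kN·m at a=4 m (b=L-a=6):
  R_A = 6M₀ab/L³ = 6·(-10)·4·6/10³ = -36/25 kN
  M_A = M₀b(2a-b)/L² = (-10)·6·(2·4-6)/10² = -6/5 kN·m
  R_B = -6M₀ab/L³ = -6·(-10)·4·6/10³ = 36/25 kN
  M_B = M₀a(2b-a)/L² = (-10)·4·(2·6-4)/10² = -16/5 kN·m
Load 3 — point force P=-10 kN at a=20/3 m (b=L-a=10/3):
  R_A = Pb²(3a+b)/L³ = (-10)·(10/3)²·(3·(20/3)+(10/3))/10³ = -70/27 kN
  M_A = Pab²/L² = (-10)·(20/3)·(10/3)²/10² = -200/27 kN·m
  R_B = Pa²(a+3b)/L³ = (-10)·(20/3)²·((20/3)+3·(10/3))/10³ = -200/27 kN
  M_B = -Pa²b/L² = -(-10)·(20/3)²·(10/3)/10² = 400/27 kN·m
Superposition: R_A = -6433/2700 kN, M_A = -3163/540 kN·m, R_B = -20567/2700 kN, M_B = 7757/540 kN·m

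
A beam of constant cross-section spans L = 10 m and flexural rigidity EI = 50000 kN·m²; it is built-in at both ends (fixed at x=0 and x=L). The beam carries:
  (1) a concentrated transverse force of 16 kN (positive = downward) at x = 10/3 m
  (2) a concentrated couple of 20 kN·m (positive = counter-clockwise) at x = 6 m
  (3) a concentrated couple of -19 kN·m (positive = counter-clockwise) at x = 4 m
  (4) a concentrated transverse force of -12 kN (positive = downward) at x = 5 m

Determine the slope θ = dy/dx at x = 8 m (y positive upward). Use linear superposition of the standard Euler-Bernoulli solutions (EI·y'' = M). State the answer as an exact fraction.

θ(8) = 8531/84375000 rad

Load 1 — point force P=16 kN at a=10/3 m (b=L-a=20/3):
  θ_1 = Pa²(L-x)(2bL-(3b+a)(L-x))/(2L³EI)  [x>a] = 16·(10/3)²·(10-8)·(2·(20/3)·10-(3·(20/3)+(10/3))·(10-8))/(2·10³·50000) = 26/84375 rad
Load 2 — applied couple M₀=20 kN·m at a=6 m (b=L-a=4):
  θ_2 = (R_Ax²/2 - M_Ax - M₀(x-a))/EI  [x>a] with R_A=72/25, M_A=32/5 = ((72/25)·8²/2 - (32/5)·8 - 20·(8-6))/50000 = 3/156250 rad
Load 3 — applied couple M₀=-19 kN·m at a=4 m (b=L-a=6):
  θ_3 = (R_Ax²/2 - M_Ax - M₀(x-a))/EI  [x>a] with R_A=-342/125, M_A=-57/25 = ((-342/125)·8²/2 - (-57/25)·8 - (-19)·(8-4))/50000 = 209/1562500 rad
Load 4 — point force P=-12 kN at a=5 m (b=L-a=5):
  θ_4 = Pa²(L-x)(2bL-(3b+a)(L-x))/(2L³EI)  [x>a] = (-12)·5²·(10-8)·(2·5·10-(3·5+5)·(10-8))/(2·10³·50000) = -9/25000 rad
Superposition: θ = Σ θ_i = 8531/84375000 rad ≈ 0.000101 rad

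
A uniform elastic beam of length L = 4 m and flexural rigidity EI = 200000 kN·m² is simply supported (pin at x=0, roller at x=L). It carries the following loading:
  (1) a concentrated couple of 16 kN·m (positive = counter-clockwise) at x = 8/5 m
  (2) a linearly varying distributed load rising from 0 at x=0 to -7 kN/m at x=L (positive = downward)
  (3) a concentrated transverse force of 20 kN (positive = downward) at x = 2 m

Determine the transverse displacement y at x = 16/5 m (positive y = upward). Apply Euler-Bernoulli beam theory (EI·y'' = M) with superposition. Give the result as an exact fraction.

y(16/5) = -11039/585937500 m

Load 1 — applied couple M₀=16 kN·m at a=8/5 m (b=L-a=12/5):
  y_1 = (M₀x³/(6L)-M₀(x-a)²/2+C₁x)/EI  [x>a] with C₁=M₀(3b²-L²)/(6L)=64/75 = (16·(16/5)³/(6·4)-16·((16/5)-(8/5))²/2+(64/75)·(16/5))/200000 = 8/390625 m
Load 2 — triangular load w₀=-7 kN/m (0→w₀ over full span):
  y_2 = -w₀x(7L⁴-10L²x²+3x⁴)/(360LEI) = -(-7)·(16/5)·(7·4⁴-10·4²·(16/5)²+3·(16/5)⁴)/(360·4·200000) = 1778/48828125 m
Load 3 — point force P=20 kN at a=2 m (b=L-a=2):
  y_3 = -Pa(L-x)(2Lx-a²-x²)/(6LEI)  [x>a] = -20·2·(4-(16/5))·(2·4·(16/5)-2²-(16/5)²)/(6·4·200000) = -71/937500 m
Superposition: y = Σ y_i = -11039/585937500 m ≈ -0.000019 m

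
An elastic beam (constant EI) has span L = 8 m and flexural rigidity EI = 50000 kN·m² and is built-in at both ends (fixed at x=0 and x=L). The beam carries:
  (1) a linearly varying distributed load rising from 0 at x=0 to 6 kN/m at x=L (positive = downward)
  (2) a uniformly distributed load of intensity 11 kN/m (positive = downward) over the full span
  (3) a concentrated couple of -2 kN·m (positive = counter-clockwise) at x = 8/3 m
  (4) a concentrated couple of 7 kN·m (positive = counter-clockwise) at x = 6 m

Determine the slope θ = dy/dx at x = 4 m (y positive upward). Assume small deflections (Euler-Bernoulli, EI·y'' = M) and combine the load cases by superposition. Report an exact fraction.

θ(4) = -99/2000000 rad

Load 1 — triangular load w₀=6 kN/m (0→w₀ over full span):
  θ_1 = -w₀(2x(L-x)(L-2x)(x+2L)+x²(L-x)²)/(120LEI) = -6·(2·4·(8-4)·(8-2·4)·(4+2·8)+4²·(8-4)²)/(120·8·50000) = -1/31250 rad
Load 2 — uniform load w=11 kN/m over full span:
  θ_2 = -wx(L-x)(L-2x)/(12EI) = -11·4·(8-4)·(8-2·4)/(12·50000) = 0 rad
Load 3 — applied couple M₀=-2 kN·m at a=8/3 m (b=L-a=16/3):
  θ_3 = (R_Ax²/2 - M_Ax - M₀(x-a))/EI  [x>a] with R_A=-1/3, M_A=0 = ((-1/3)·4²/2 - 0·4 - (-2)·(4-(8/3)))/50000 = 0 rad
Load 4 — applied couple M₀=7 kN·m at a=6 m (b=L-a=2):
  θ_4 = (R_Ax²/2 - M_Ax)/EI  [x≤a] with R_A=63/64, M_A=35/16 = ((63/64)·4²/2 - (35/16)·4)/50000 = -7/400000 rad
Superposition: θ = Σ θ_i = -99/2000000 rad ≈ -0.000049 rad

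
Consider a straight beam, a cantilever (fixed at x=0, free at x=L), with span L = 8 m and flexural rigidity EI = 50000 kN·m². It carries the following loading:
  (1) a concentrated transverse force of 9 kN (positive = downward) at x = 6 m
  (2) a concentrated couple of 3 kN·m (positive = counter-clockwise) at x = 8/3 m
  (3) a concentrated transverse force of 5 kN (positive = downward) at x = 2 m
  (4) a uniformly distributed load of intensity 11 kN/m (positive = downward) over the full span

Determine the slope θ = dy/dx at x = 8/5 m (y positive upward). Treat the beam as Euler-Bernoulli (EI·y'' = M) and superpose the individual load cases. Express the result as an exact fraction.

Load 1 — point force P=9 kN at a=6 m (b=L-a=2):
  θ_1 = -Px(2a-x)/(2EI)  [x≤a] = -9·(8/5)·(2·6-(8/5))/(2·50000) = -117/78125 rad
Load 2 — applied couple M₀=3 kN·m at a=8/3 m (b=L-a=16/3):
  θ_2 = M₀x/EI  [x≤a] = 3·(8/5)/50000 = 3/31250 rad
Load 3 — point force P=5 kN at a=2 m (b=L-a=6):
  θ_3 = -Px(2a-x)/(2EI)  [x≤a] = -5·(8/5)·(2·2-(8/5))/(2·50000) = -3/15625 rad
Load 4 — uniform load w=11 kN/m over full span:
  θ_4 = -wx(x²-3Lx+3L²)/(6EI) = -11·(8/5)·((8/5)²-3·8·(8/5)+3·8²)/(6·50000) = -10736/1171875 rad
Superposition: θ = Σ θ_i = -25207/2343750 rad ≈ -0.010755 rad

θ(8/5) = -25207/2343750 rad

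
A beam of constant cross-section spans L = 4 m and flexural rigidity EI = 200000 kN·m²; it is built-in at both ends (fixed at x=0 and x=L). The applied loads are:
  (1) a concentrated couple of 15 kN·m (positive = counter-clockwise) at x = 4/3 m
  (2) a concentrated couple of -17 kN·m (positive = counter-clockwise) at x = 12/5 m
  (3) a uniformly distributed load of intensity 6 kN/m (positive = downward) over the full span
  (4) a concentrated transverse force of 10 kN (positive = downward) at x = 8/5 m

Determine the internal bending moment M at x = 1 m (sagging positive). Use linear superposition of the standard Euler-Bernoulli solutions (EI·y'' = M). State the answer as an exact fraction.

M(1) = 151/25 kN·m

Load 1 — applied couple M₀=15 kN·m at a=4/3 m (b=L-a=8/3):
  M_1 = R_Ax - M_A  [x≤a] with R_A=5, M_A=0 = 5·1 - 0 = 5 kN·m
Load 2 — applied couple M₀=-17 kN·m at a=12/5 m (b=L-a=8/5):
  M_2 = R_Ax - M_A  [x≤a] with R_A=-153/25, M_A=-136/25 = (-153/25)·1 - (-136/25) = -17/25 kN·m
Load 3 — uniform load w=6 kN/m over full span:
  M_3 = wLx/2 - wL²/12 - wx²/2 = 6·4·1/2 - 6·4²/12 - 6·1²/2 = 1 kN·m
Load 4 — point force P=10 kN at a=8/5 m (b=L-a=12/5):
  M_4 = Pb²(3a+b)x/L³ - Pab²/L²  [x≤a] = 10·(12/5)²·(3·(8/5)+(12/5))·1/4³ - 10·(8/5)·(12/5)²/4² = 18/25 kN·m
Superposition: M = Σ M_i = 151/25 kN·m ≈ 6.040000 kN·m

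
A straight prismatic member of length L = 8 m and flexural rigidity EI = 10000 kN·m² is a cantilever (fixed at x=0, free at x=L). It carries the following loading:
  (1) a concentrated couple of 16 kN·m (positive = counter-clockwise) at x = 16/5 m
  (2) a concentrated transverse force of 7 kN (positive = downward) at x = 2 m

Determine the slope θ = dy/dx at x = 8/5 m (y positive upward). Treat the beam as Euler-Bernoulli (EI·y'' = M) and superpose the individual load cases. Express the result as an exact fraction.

Load 1 — applied couple M₀=16 kN·m at a=16/5 m (b=L-a=24/5):
  θ_1 = M₀x/EI  [x≤a] = 16·(8/5)/10000 = 8/3125 rad
Load 2 — point force P=7 kN at a=2 m (b=L-a=6):
  θ_2 = -Px(2a-x)/(2EI)  [x≤a] = -7·(8/5)·(2·2-(8/5))/(2·10000) = -21/15625 rad
Superposition: θ = Σ θ_i = 19/15625 rad ≈ 0.001216 rad

θ(8/5) = 19/15625 rad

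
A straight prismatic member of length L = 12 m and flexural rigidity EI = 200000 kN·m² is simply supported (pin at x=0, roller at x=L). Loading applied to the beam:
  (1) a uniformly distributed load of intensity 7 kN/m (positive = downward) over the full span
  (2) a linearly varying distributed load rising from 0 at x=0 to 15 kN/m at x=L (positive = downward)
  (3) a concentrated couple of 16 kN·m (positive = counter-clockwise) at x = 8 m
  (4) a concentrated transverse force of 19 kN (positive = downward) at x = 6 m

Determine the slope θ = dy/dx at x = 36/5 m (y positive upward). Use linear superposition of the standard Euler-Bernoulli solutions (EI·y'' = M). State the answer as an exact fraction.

Load 1 — uniform load w=7 kN/m over full span:
  θ_1 = -w(L³-6Lx²+4x³)/(24EI) = -7·(12³-6·12·(36/5)²+4·(36/5)³)/(24·200000) = 2331/3125000 rad
Load 2 — triangular load w₀=15 kN/m (0→w₀ over full span):
  θ_2 = -w₀(7L⁴-30L²x²+15x⁴)/(360LEI) = -15·(7·12⁴-30·12²·(36/5)²+15·(36/5)⁴)/(360·12·200000) = 261/390625 rad
Load 3 — applied couple M₀=16 kN·m at a=8 m (b=L-a=4):
  θ_3 = (M₀x²/(2L)+C₁)/EI  [x≤a] with C₁=M₀(3b²-L²)/(6L)=-64/3 = (16·(36/5)²/(2·12)+(-64/3))/200000 = 31/468750 rad
Load 4 — point force P=19 kN at a=6 m (b=L-a=6):
  θ_4 = -Pa(2L²-6Lx+3x²+a²)/(6LEI)  [x>a] = -19·6·(2·12²-6·12·(36/5)+3·(36/5)²+6²)/(6·12·200000) = 1539/5000000 rad
Superposition: θ = Σ θ_i = 134101/75000000 rad ≈ 0.001788 rad

θ(36/5) = 134101/75000000 rad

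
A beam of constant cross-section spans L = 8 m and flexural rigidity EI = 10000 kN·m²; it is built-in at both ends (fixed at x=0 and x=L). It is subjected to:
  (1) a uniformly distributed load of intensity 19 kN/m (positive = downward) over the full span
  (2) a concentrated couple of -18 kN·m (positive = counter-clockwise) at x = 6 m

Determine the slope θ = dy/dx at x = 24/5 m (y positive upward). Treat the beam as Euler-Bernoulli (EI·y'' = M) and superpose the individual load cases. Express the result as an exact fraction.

θ(24/5) = 2297/625000 rad

Load 1 — uniform load w=19 kN/m over full span:
  θ_1 = -wx(L-x)(L-2x)/(12EI) = -19·(24/5)·(8-(24/5))·(8-2·(24/5))/(12·10000) = 304/78125 rad
Load 2 — applied couple M₀=-18 kN·m at a=6 m (b=L-a=2):
  θ_2 = (R_Ax²/2 - M_Ax)/EI  [x≤a] with R_A=-81/32, M_A=-45/8 = ((-81/32)·(24/5)²/2 - (-45/8)·(24/5))/10000 = -27/125000 rad
Superposition: θ = Σ θ_i = 2297/625000 rad ≈ 0.003675 rad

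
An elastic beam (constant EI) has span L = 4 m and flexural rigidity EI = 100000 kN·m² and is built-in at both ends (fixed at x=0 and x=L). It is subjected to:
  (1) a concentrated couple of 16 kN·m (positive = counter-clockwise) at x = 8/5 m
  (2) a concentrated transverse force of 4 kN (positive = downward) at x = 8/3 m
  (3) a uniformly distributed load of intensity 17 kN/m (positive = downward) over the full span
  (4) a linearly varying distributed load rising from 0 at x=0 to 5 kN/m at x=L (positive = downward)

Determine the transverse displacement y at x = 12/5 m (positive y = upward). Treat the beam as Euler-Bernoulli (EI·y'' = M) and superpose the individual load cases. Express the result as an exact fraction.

Load 1 — applied couple M₀=16 kN·m at a=8/5 m (b=L-a=12/5):
  y_1 = (R_Ax³/6 - M_Ax²/2 - M₀(x-a)²/2)/EI  [x>a] with R_A=144/25, M_A=48/25 = ((144/25)·(12/5)³/6 - (48/25)·(12/5)²/2 - 16·((12/5)-(8/5))²/2)/100000 = 256/9765625 m
Load 2 — point force P=4 kN at a=8/3 m (b=L-a=4/3):
  y_2 = -Pb²x²(3aL-(3a+b)x)/(6L³EI)  [x≤a] = -4·(4/3)²·(12/5)²·(3·(8/3)·4-(3·(8/3)+(4/3))·(12/5))/(6·4³·100000) = -4/390625 m
Load 3 — uniform load w=17 kN/m over full span:
  y_3 = -wx²(L-x)²/(24EI) = -17·(12/5)²·(4-(12/5))²/(24·100000) = -204/1953125 m
Load 4 — triangular load w₀=5 kN/m (0→w₀ over full span):
  y_4 = -w₀x²(L-x)²(x+2L)/(120LEI) = -5·(12/5)²·(4-(12/5))²·((12/5)+2·4)/(120·4·100000) = -156/9765625 m
Superposition: y = Σ y_i = -204/1953125 m ≈ -0.000104 m

y(12/5) = -204/1953125 m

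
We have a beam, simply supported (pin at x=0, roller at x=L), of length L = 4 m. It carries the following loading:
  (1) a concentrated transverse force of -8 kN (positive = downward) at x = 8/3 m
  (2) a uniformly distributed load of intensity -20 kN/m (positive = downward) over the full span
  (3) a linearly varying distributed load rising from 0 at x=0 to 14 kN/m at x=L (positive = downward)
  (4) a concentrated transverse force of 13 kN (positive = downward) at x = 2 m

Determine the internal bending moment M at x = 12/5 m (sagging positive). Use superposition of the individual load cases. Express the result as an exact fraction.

M(12/5) = -2508/125 kN·m

Load 1 — point force P=-8 kN at a=8/3 m (b=L-a=4/3):
  M_1 = Pbx/L  [x≤a] = (-8)·(4/3)·(12/5)/4 = -32/5 kN·m
Load 2 — uniform load w=-20 kN/m over full span:
  M_2 = wx(L-x)/2 = (-20)·(12/5)·(4-(12/5))/2 = -192/5 kN·m
Load 3 — triangular load w₀=14 kN/m (0→w₀ over full span):
  M_3 = w₀Lx/6 - w₀x³/(6L) = 14·4·(12/5)/6 - 14·(12/5)³/(6·4) = 1792/125 kN·m
Load 4 — point force P=13 kN at a=2 m (b=L-a=2):
  M_4 = Pa(L-x)/L  [x>a] = 13·2·(4-(12/5))/4 = 52/5 kN·m
Superposition: M = Σ M_i = -2508/125 kN·m ≈ -20.064000 kN·m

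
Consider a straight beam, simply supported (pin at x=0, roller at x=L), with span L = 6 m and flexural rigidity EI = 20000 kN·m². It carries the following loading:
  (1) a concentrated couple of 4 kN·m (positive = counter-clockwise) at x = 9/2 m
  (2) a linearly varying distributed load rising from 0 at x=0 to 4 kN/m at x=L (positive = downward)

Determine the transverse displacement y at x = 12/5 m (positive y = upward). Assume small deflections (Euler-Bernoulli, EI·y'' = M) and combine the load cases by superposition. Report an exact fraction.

y(12/5) = -590787/312500000 m

Load 1 — applied couple M₀=4 kN·m at a=9/2 m (b=L-a=3/2):
  y_1 = (M₀x³/(6L)+C₁x)/EI  [x≤a] with C₁=M₀(3b²-L²)/(6L)=-13/4 = (4·(12/5)³/(6·6)+(-13/4)·(12/5))/20000 = -783/2500000 m
Load 2 — triangular load w₀=4 kN/m (0→w₀ over full span):
  y_2 = -w₀x(7L⁴-10L²x²+3x⁴)/(360LEI) = -4·(12/5)·(7·6⁴-10·6²·(12/5)²+3·(12/5)⁴)/(360·6·20000) = -30807/19531250 m
Superposition: y = Σ y_i = -590787/312500000 m ≈ -0.001891 m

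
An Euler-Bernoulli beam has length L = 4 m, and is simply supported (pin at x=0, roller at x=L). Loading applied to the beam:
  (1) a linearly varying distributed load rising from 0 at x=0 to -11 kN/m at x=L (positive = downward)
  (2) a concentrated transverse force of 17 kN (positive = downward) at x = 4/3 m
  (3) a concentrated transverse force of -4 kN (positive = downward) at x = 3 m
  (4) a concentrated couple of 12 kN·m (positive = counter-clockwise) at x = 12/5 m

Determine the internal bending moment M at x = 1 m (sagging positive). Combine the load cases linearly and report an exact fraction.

Load 1 — triangular load w₀=-11 kN/m (0→w₀ over full span):
  M_1 = w₀Lx/6 - w₀x³/(6L) = (-11)·4·1/6 - (-11)·1³/(6·4) = -55/8 kN·m
Load 2 — point force P=17 kN at a=4/3 m (b=L-a=8/3):
  M_2 = Pbx/L  [x≤a] = 17·(8/3)·1/4 = 34/3 kN·m
Load 3 — point force P=-4 kN at a=3 m (b=L-a=1):
  M_3 = Pbx/L  [x≤a] = (-4)·1·1/4 = -1 kN·m
Load 4 — applied couple M₀=12 kN·m at a=12/5 m (b=L-a=8/5):
  M_4 = M₀x/L  [x≤a] = 12·1/4 = 3 kN·m
Superposition: M = Σ M_i = 155/24 kN·m ≈ 6.458333 kN·m

M(1) = 155/24 kN·m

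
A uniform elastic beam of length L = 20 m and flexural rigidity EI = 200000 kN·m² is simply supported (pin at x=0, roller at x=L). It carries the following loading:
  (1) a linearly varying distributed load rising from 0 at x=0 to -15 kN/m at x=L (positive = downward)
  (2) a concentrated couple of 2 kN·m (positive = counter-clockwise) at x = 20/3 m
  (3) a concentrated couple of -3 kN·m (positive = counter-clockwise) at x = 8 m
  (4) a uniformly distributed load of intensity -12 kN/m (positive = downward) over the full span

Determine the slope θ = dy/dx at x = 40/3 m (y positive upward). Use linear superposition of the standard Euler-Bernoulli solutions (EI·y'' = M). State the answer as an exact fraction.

θ(40/3) = -154393/10125000 rad

Load 1 — triangular load w₀=-15 kN/m (0→w₀ over full span):
  θ_1 = -w₀(7L⁴-30L²x²+15x⁴)/(360LEI) = -(-15)·(7·20⁴-30·20²·(40/3)²+15·(40/3)⁴)/(360·20·200000) = -91/16200 rad
Load 2 — applied couple M₀=2 kN·m at a=20/3 m (b=L-a=40/3):
  θ_2 = (M₀x²/(2L)-M₀(x-a)+C₁)/EI  [x>a] with C₁=M₀(3b²-L²)/(6L)=20/9 = (2·(40/3)²/(2·20)-2·((40/3)-(20/3))+(20/9))/200000 = -1/90000 rad
Load 3 — applied couple M₀=-3 kN·m at a=8 m (b=L-a=12):
  θ_3 = (M₀x²/(2L)-M₀(x-a)+C₁)/EI  [x>a] with C₁=M₀(3b²-L²)/(6L)=-4/5 = ((-3)·(40/3)²/(2·20)-(-3)·((40/3)-8)+(-4/5))/200000 = 7/750000 rad
Load 4 — uniform load w=-12 kN/m over full span:
  θ_4 = -w(L³-6Lx²+4x³)/(24EI) = -(-12)·(20³-6·20·(40/3)²+4·(40/3)³)/(24·200000) = -13/1350 rad
Superposition: θ = Σ θ_i = -154393/10125000 rad ≈ -0.015249 rad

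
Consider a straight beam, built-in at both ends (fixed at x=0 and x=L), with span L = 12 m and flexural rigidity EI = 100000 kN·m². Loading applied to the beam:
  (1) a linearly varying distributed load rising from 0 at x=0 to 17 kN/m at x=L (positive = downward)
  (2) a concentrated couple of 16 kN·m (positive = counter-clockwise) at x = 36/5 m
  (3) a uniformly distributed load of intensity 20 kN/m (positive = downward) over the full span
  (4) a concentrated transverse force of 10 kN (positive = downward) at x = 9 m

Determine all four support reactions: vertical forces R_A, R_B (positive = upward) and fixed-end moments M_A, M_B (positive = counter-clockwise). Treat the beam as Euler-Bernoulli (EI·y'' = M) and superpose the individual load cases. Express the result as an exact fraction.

R_A = 61633/400 kN, M_A = 66469/200 kN·m, R_B = 79167/400 kN, M_B = -75471/200 kN·m

Load 1 — triangular load w₀=17 kN/m (0→w₀ over full span):
  R_A = 3w₀L/20 = 3·17·12/20 = 153/5 kN
  M_A = w₀L²/30 = 17·12²/30 = 408/5 kN·m
  R_B = 7w₀L/20 = 7·17·12/20 = 357/5 kN
  M_B = -w₀L²/20 = -17·12²/20 = -612/5 kN·m
Load 2 — applied couple M₀=16 kN·m at a=36/5 m (b=L-a=24/5):
  R_A = 6M₀ab/L³ = 6·16·(36/5)·(24/5)/12³ = 48/25 kN
  M_A = M₀b(2a-b)/L² = 16·(24/5)·(2·(36/5)-(24/5))/12² = 128/25 kN·m
  R_B = -6M₀ab/L³ = -6·16·(36/5)·(24/5)/12³ = -48/25 kN
  M_B = M₀a(2b-a)/L² = 16·(36/5)·(2·(24/5)-(36/5))/12² = 48/25 kN·m
Load 3 — uniform load w=20 kN/m over full span:
  R_A = wL/2 = 20·12/2 = 120 kN
  M_A = wL²/12 = 20·12²/12 = 240 kN·m
  R_B = wL/2 = 20·12/2 = 120 kN
  M_B = -wL²/12 = -20·12²/12 = -240 kN·m
Load 4 — point force P=10 kN at a=9 m (b=L-a=3):
  R_A = Pb²(3a+b)/L³ = 10·3²·(3·9+3)/12³ = 25/16 kN
  M_A = Pab²/L² = 10·9·3²/12² = 45/8 kN·m
  R_B = Pa²(a+3b)/L³ = 10·9²·(9+3·3)/12³ = 135/16 kN
  M_B = -Pa²b/L² = -10·9²·3/12² = -135/8 kN·m
Superposition: R_A = 61633/400 kN, M_A = 66469/200 kN·m, R_B = 79167/400 kN, M_B = -75471/200 kN·m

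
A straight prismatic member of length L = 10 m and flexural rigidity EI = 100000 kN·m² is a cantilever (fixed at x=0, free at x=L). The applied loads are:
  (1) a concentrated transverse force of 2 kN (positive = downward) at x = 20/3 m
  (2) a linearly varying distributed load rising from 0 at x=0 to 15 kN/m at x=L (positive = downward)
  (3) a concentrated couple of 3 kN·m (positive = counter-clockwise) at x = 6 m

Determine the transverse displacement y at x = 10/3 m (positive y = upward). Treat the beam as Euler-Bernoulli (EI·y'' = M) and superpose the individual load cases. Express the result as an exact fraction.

y(10/3) = -5747/243000 m

Load 1 — point force P=2 kN at a=20/3 m (b=L-a=10/3):
  y_1 = -Px²(3a-x)/(6EI)  [x≤a] = -2·(10/3)²·(3·(20/3)-(10/3))/(6·100000) = -1/1620 m
Load 2 — triangular load w₀=15 kN/m (0→w₀ over full span):
  y_2 = (w₀Lx³/12-w₀L²x²/6-w₀x⁵/(120L))/EI = (15·10·(10/3)³/12-15·10²·(10/3)²/6-15·(10/3)⁵/(120·10))/100000 = -451/19440 m
Load 3 — applied couple M₀=3 kN·m at a=6 m (b=L-a=4):
  y_3 = M₀x²/(2EI)  [x≤a] = 3·(10/3)²/(2·100000) = 1/6000 m
Superposition: y = Σ y_i = -5747/243000 m ≈ -0.023650 m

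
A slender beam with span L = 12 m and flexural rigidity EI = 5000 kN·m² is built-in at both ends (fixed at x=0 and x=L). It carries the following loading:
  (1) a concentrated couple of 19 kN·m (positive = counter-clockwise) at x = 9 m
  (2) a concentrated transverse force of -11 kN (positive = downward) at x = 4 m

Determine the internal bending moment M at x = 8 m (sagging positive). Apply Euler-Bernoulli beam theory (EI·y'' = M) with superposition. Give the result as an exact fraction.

M(8) = 2887/432 kN·m

Load 1 — applied couple M₀=19 kN·m at a=9 m (b=L-a=3):
  M_1 = R_Ax - M_A  [x≤a] with R_A=57/32, M_A=95/16 = (57/32)·8 - (95/16) = 133/16 kN·m
Load 2 — point force P=-11 kN at a=4 m (b=L-a=8):
  M_2 = Pa²(a+3b)(L-x)/L³ - Pa²b/L²  [x>a] = (-11)·4²·(4+3·8)·(12-8)/12³ - (-11)·4²·8/12² = -44/27 kN·m
Superposition: M = Σ M_i = 2887/432 kN·m ≈ 6.682870 kN·m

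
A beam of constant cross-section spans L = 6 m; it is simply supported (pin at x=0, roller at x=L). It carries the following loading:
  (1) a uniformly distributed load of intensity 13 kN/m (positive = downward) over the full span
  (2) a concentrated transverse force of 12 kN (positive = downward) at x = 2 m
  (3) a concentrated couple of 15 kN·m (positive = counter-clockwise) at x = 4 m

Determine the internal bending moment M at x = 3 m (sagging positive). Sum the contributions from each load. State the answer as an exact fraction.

M(3) = 78 kN·m

Load 1 — uniform load w=13 kN/m over full span:
  M_1 = wx(L-x)/2 = 13·3·(6-3)/2 = 117/2 kN·m
Load 2 — point force P=12 kN at a=2 m (b=L-a=4):
  M_2 = Pa(L-x)/L  [x>a] = 12·2·(6-3)/6 = 12 kN·m
Load 3 — applied couple M₀=15 kN·m at a=4 m (b=L-a=2):
  M_3 = M₀x/L  [x≤a] = 15·3/6 = 15/2 kN·m
Superposition: M = Σ M_i = 78 kN·m ≈ 78.000000 kN·m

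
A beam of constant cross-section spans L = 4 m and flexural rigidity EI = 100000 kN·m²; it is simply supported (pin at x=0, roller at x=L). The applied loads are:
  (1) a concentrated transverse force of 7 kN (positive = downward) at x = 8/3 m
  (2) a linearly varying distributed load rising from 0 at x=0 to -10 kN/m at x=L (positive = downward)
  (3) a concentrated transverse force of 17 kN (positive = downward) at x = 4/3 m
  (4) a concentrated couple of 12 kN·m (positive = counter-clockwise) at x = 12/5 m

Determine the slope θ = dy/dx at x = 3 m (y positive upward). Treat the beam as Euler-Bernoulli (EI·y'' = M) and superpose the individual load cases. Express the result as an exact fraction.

Load 1 — point force P=7 kN at a=8/3 m (b=L-a=4/3):
  θ_1 = -Pa(2L²-6Lx+3x²+a²)/(6LEI)  [x>a] = -7·(8/3)·(2·4²-6·4·3+3·3²+(8/3)²)/(6·4·100000) = 371/8100000 rad
Load 2 — triangular load w₀=-10 kN/m (0→w₀ over full span):
  θ_2 = -w₀(7L⁴-30L²x²+15x⁴)/(360LEI) = -(-10)·(7·4⁴-30·4²·3²+15·3⁴)/(360·4·100000) = -1313/14400000 rad
Load 3 — point force P=17 kN at a=4/3 m (b=L-a=8/3):
  θ_3 = -Pa(2L²-6Lx+3x²+a²)/(6LEI)  [x>a] = -17·(4/3)·(2·4²-6·4·3+3·3²+(4/3)²)/(6·4·100000) = 1717/16200000 rad
Load 4 — applied couple M₀=12 kN·m at a=12/5 m (b=L-a=8/5):
  θ_4 = (M₀x²/(2L)-M₀(x-a)+C₁)/EI  [x>a] with C₁=M₀(3b²-L²)/(6L)=-104/25 = (12·3²/(2·4)-12·(3-(12/5))+(-104/25))/100000 = 107/5000000 rad
Superposition: θ = Σ θ_i = 265711/3240000000 rad ≈ 0.000082 rad

θ(3) = 265711/3240000000 rad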